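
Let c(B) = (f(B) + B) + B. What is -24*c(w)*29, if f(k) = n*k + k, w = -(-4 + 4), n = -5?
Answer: 0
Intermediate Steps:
w = 0 (w = -1*0 = 0)
f(k) = -4*k (f(k) = -5*k + k = -4*k)
c(B) = -2*B (c(B) = (-4*B + B) + B = -3*B + B = -2*B)
-24*c(w)*29 = -(-48)*0*29 = -24*0*29 = 0*29 = 0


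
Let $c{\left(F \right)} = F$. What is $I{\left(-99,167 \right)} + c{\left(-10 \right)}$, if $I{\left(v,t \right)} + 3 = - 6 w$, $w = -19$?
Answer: $101$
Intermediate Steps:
$I{\left(v,t \right)} = 111$ ($I{\left(v,t \right)} = -3 - -114 = -3 + 114 = 111$)
$I{\left(-99,167 \right)} + c{\left(-10 \right)} = 111 - 10 = 101$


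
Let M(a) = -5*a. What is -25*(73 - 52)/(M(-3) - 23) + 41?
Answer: 853/8 ≈ 106.63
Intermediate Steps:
-25*(73 - 52)/(M(-3) - 23) + 41 = -25*(73 - 52)/(-5*(-3) - 23) + 41 = -525/(15 - 23) + 41 = -525/(-8) + 41 = -525*(-1)/8 + 41 = -25*(-21/8) + 41 = 525/8 + 41 = 853/8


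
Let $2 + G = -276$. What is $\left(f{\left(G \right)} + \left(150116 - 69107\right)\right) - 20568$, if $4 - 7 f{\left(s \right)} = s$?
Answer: $\frac{423369}{7} \approx 60481.0$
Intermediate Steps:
$G = -278$ ($G = -2 - 276 = -278$)
$f{\left(s \right)} = \frac{4}{7} - \frac{s}{7}$
$\left(f{\left(G \right)} + \left(150116 - 69107\right)\right) - 20568 = \left(\left(\frac{4}{7} - - \frac{278}{7}\right) + \left(150116 - 69107\right)\right) - 20568 = \left(\left(\frac{4}{7} + \frac{278}{7}\right) + 81009\right) - 20568 = \left(\frac{282}{7} + 81009\right) - 20568 = \frac{567345}{7} - 20568 = \frac{423369}{7}$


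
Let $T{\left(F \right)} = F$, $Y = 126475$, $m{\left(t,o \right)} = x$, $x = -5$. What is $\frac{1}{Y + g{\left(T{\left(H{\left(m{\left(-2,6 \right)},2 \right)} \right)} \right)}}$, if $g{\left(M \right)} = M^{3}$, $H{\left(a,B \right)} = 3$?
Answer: $\frac{1}{126502} \approx 7.905 \cdot 10^{-6}$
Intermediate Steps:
$m{\left(t,o \right)} = -5$
$\frac{1}{Y + g{\left(T{\left(H{\left(m{\left(-2,6 \right)},2 \right)} \right)} \right)}} = \frac{1}{126475 + 3^{3}} = \frac{1}{126475 + 27} = \frac{1}{126502}$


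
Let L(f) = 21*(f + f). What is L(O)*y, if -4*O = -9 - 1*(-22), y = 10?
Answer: -1365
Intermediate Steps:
O = -13/4 (O = -(-9 - 1*(-22))/4 = -(-9 + 22)/4 = -1/4*13 = -13/4 ≈ -3.2500)
L(f) = 42*f (L(f) = 21*(2*f) = 42*f)
L(O)*y = (42*(-13/4))*10 = -273/2*10 = -1365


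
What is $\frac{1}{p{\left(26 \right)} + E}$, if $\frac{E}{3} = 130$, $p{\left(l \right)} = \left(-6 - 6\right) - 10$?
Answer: $\frac{1}{368} \approx 0.0027174$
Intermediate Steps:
$p{\left(l \right)} = -22$ ($p{\left(l \right)} = -12 - 10 = -22$)
$E = 390$ ($E = 3 \cdot 130 = 390$)
$\frac{1}{p{\left(26 \right)} + E} = \frac{1}{-22 + 390} = \frac{1}{368}$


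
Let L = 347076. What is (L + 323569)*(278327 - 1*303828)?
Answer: -17102118145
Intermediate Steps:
(L + 323569)*(278327 - 1*303828) = (347076 + 323569)*(278327 - 1*303828) = 670645*(278327 - 303828) = 670645*(-25501) = -17102118145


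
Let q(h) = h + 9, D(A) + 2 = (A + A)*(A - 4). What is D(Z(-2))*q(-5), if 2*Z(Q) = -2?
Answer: 32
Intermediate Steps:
Z(Q) = -1 (Z(Q) = (½)*(-2) = -1)
D(A) = -2 + 2*A*(-4 + A) (D(A) = -2 + (A + A)*(A - 4) = -2 + (2*A)*(-4 + A) = -2 + 2*A*(-4 + A))
q(h) = 9 + h
D(Z(-2))*q(-5) = (-2 - 8*(-1) + 2*(-1)²)*(9 - 5) = (-2 + 8 + 2*1)*4 = (-2 + 8 + 2)*4 = 8*4 = 32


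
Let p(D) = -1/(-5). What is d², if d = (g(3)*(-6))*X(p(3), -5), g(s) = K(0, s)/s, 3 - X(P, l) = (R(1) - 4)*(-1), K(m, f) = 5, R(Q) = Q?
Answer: 0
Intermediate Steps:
p(D) = ⅕ (p(D) = -1*(-⅕) = ⅕)
X(P, l) = 0 (X(P, l) = 3 - (1 - 4)*(-1) = 3 - (-3)*(-1) = 3 - 1*3 = 3 - 3 = 0)
g(s) = 5/s
d = 0 (d = ((5/3)*(-6))*0 = -10*0 = 0)
d² = 0² = 0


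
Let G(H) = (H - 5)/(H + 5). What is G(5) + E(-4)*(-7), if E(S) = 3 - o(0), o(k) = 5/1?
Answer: 14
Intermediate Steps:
o(k) = 5 (o(k) = 5*1 = 5)
G(H) = (-5 + H)/(5 + H)
E(S) = -2 (E(S) = 3 - 1*5 = 3 - 5 = -2)
G(5) + E(-4)*(-7) = (-5 + 5)/(5 + 5) - 2*(-7) = 0/10 + 14 = (1/10)*0 + 14 = 0 + 14 = 14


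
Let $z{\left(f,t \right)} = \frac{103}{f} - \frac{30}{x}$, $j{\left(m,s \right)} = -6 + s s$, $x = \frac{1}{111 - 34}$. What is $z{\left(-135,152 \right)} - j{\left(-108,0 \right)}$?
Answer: $- \frac{311143}{135} \approx -2304.8$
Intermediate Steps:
$x = \frac{1}{77} \approx 0.012987$
$j{\left(m,s \right)} = -6 + s^{2}$
$z{\left(f,t \right)} = -2310 + \frac{103}{f}$ ($z{\left(f,t \right)} = \frac{103}{f} - 30 \frac{1}{\frac{1}{77}} = \frac{103}{f} - 2310 = -2310 + \frac{103}{f}$)
$z{\left(-135,152 \right)} - j{\left(-108,0 \right)} = \left(-2310 + \frac{103}{-135}\right) - \left(-6 + 0^{2}\right) = \left(-2310 + 103 \left(- \frac{1}{135}\right)\right) - \left(-6 + 0\right) = \left(-2310 - \frac{103}{135}\right) - -6 = - \frac{311953}{135} + 6 = - \frac{311143}{135}$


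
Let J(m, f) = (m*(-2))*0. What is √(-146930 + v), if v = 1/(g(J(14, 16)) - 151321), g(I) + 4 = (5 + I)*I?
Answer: I*√134583505165303/30265 ≈ 383.31*I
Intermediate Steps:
J(m, f) = 0 (J(m, f) = -2*m*0 = 0)
g(I) = -4 + I*(5 + I) (g(I) = -4 + (5 + I)*I = -4 + I*(5 + I))
v = -1/151325 (v = 1/((-4 + 0² + 5*0) - 151321) = 1/((-4 + 0 + 0) - 151321) = 1/(-4 - 151321) = 1/(-151325) = -1/151325 ≈ -6.6083e-6)
√(-146930 + v) = √(-146930 - 1/151325) = √(-22234182251/151325) = I*√134583505165303/30265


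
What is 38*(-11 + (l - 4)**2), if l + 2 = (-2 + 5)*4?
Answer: 950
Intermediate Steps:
l = 10 (l = -2 + (-2 + 5)*4 = -2 + 3*4 = -2 + 12 = 10)
38*(-11 + (l - 4)**2) = 38*(-11 + (10 - 4)**2) = 38*(-11 + 6**2) = 38*(-11 + 36) = 38*25 = 950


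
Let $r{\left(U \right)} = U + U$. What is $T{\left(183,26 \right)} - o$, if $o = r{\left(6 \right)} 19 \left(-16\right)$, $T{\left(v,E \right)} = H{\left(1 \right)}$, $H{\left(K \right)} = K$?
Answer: $3649$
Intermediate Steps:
$r{\left(U \right)} = 2 U$
$T{\left(v,E \right)} = 1$
$o = -3648$ ($o = 2 \cdot 6 \cdot 19 \left(-16\right) = 12 \cdot 19 \left(-16\right) = 228 \left(-16\right) = -3648$)
$T{\left(183,26 \right)} - o = 1 - -3648 = 1 + 3648 = 3649$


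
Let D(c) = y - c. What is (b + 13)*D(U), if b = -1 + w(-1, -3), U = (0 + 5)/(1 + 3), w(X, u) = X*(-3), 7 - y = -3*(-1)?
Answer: 165/4 ≈ 41.250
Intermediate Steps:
y = 4 (y = 7 - (-3)*(-1) = 7 - 1*3 = 7 - 3 = 4)
w(X, u) = -3*X
U = 5/4 ≈ 1.2500
D(c) = 4 - c
b = 2 (b = -1 - 3*(-1) = -1 + 3 = 2)
(b + 13)*D(U) = (2 + 13)*(4 - 1*5/4) = 15*(4 - 5/4) = 15*(11/4) = 165/4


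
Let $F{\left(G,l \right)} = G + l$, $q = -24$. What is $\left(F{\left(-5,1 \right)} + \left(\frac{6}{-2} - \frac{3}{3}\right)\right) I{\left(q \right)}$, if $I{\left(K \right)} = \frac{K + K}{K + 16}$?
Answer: $-48$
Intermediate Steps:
$I{\left(K \right)} = \frac{2 K}{16 + K}$
$\left(F{\left(-5,1 \right)} + \left(\frac{6}{-2} - \frac{3}{3}\right)\right) I{\left(q \right)} = \left(\left(-5 + 1\right) + \left(\frac{6}{-2} - \frac{3}{3}\right)\right) 2 \left(-24\right) \frac{1}{16 - 24} = \left(-4 + \left(6 \left(- \frac{1}{2}\right) - 1\right)\right) 2 \left(-24\right) \frac{1}{-8} = \left(-4 - 4\right) 2 \left(-24\right) \left(- \frac{1}{8}\right) = \left(-4 - 4\right) 6 = \left(-8\right) 6 = -48$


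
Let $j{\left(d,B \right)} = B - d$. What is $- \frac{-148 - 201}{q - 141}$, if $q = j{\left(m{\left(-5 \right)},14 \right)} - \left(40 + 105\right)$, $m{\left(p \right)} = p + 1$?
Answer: $- \frac{349}{268} \approx -1.3022$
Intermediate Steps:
$m{\left(p \right)} = 1 + p$
$q = -127$ ($q = \left(14 - \left(1 - 5\right)\right) - \left(40 + 105\right) = \left(14 - -4\right) - 145 = \left(14 + 4\right) - 145 = 18 - 145 = -127$)
$- \frac{-148 - 201}{q - 141} = - \frac{-148 - 201}{-127 - 141} = - \frac{-349}{-268} = - \frac{\left(-349\right) \left(-1\right)}{268} = \left(-1\right) \frac{349}{268} = - \frac{349}{268}$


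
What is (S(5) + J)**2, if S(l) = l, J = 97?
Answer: 10404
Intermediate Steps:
(S(5) + J)**2 = (5 + 97)**2 = 102**2 = 10404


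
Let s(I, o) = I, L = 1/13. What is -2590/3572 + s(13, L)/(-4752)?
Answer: -3088529/4243536 ≈ -0.72782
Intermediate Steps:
L = 1/13 ≈ 0.076923
-2590/3572 + s(13, L)/(-4752) = -2590/3572 + 13/(-4752) = -2590*1/3572 + 13*(-1/4752) = -1295/1786 - 13/4752 = -3088529/4243536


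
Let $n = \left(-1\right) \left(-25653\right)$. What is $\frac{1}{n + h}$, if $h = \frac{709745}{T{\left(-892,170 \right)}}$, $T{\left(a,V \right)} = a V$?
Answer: $\frac{30328}{777862235} \approx 3.8989 \cdot 10^{-5}$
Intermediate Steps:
$T{\left(a,V \right)} = V a$
$n = 25653$
$h = - \frac{141949}{30328}$ ($h = \frac{709745}{170 \left(-892\right)} = \frac{709745}{-151640} = 709745 \left(- \frac{1}{151640}\right) = - \frac{141949}{30328} \approx -4.6805$)
$\frac{1}{n + h} = \frac{1}{25653 - \frac{141949}{30328}} = \frac{1}{\frac{777862235}{30328}} = \frac{30328}{777862235}$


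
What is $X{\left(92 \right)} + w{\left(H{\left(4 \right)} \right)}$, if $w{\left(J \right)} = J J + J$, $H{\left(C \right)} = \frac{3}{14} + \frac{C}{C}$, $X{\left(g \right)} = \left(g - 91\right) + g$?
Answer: $\frac{18755}{196} \approx 95.689$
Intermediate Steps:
$X{\left(g \right)} = -91 + 2 g$ ($X{\left(g \right)} = \left(-91 + g\right) + g = -91 + 2 g$)
$H{\left(C \right)} = \frac{17}{14}$ ($H{\left(C \right)} = 3 \cdot \frac{1}{14} + 1 = \frac{3}{14} + 1 = \frac{17}{14}$)
$w{\left(J \right)} = J + J^{2}$ ($w{\left(J \right)} = J^{2} + J = J + J^{2}$)
$X{\left(92 \right)} + w{\left(H{\left(4 \right)} \right)} = \left(-91 + 2 \cdot 92\right) + \frac{17 \left(1 + \frac{17}{14}\right)}{14} = \left(-91 + 184\right) + \frac{17}{14} \cdot \frac{31}{14} = 93 + \frac{527}{196} = \frac{18755}{196}$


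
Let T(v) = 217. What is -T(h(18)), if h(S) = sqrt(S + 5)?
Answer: -217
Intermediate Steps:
h(S) = sqrt(5 + S)
-T(h(18)) = -1*217 = -217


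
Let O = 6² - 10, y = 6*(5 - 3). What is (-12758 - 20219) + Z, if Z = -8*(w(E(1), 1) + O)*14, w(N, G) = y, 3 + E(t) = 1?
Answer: -37233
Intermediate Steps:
E(t) = -2 (E(t) = -3 + 1 = -2)
y = 12 (y = 6*2 = 12)
w(N, G) = 12
O = 26 (O = 36 - 10 = 26)
Z = -4256 (Z = -8*(12 + 26)*14 = -304*14 = -8*532 = -4256)
(-12758 - 20219) + Z = (-12758 - 20219) - 4256 = -32977 - 4256 = -37233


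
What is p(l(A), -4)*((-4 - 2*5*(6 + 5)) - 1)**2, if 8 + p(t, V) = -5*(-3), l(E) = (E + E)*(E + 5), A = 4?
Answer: 92575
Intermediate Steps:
l(E) = 2*E*(5 + E) (l(E) = (2*E)*(5 + E) = 2*E*(5 + E))
p(t, V) = 7 (p(t, V) = -8 - 5*(-3) = -8 + 15 = 7)
p(l(A), -4)*((-4 - 2*5*(6 + 5)) - 1)**2 = 7*((-4 - 2*5*(6 + 5)) - 1)**2 = 7*((-4 - 2*5*11) - 1)**2 = 7*((-4 - 2*55) - 1)**2 = 7*((-4 - 1*110) - 1)**2 = 7*((-4 - 110) - 1)**2 = 7*(-114 - 1)**2 = 7*(-115)**2 = 7*13225 = 92575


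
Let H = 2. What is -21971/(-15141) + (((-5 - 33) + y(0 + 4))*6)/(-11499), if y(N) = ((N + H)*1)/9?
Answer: 28448457/19345151 ≈ 1.4706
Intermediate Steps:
y(N) = 2/9 + N/9 (y(N) = ((N + 2)*1)/9 = ((2 + N)*1)*(⅑) = (2 + N)*(⅑) = 2/9 + N/9)
-21971/(-15141) + (((-5 - 33) + y(0 + 4))*6)/(-11499) = -21971/(-15141) + (((-5 - 33) + (2/9 + (0 + 4)/9))*6)/(-11499) = -21971*(-1/15141) + ((-38 + (2/9 + (⅑)*4))*6)*(-1/11499) = 21971/15141 + ((-38 + (2/9 + 4/9))*6)*(-1/11499) = 21971/15141 + ((-38 + ⅔)*6)*(-1/11499) = 21971/15141 - 112/3*6*(-1/11499) = 21971/15141 - 224*(-1/11499) = 21971/15141 + 224/11499 = 28448457/19345151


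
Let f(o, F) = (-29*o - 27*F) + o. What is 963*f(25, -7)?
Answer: -492093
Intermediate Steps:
f(o, F) = -28*o - 27*F
963*f(25, -7) = 963*(-28*25 - 27*(-7)) = 963*(-700 + 189) = 963*(-511) = -492093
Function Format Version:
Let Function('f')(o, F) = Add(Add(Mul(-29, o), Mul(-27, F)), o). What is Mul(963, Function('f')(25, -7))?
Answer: -492093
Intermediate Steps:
Function('f')(o, F) = Add(Mul(-28, o), Mul(-27, F))
Mul(963, Function('f')(25, -7)) = Mul(963, Add(Mul(-28, 25), Mul(-27, -7))) = Mul(963, Add(-700, 189)) = Mul(963, -511) = -492093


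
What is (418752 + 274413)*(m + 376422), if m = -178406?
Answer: 137257760640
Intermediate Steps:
(418752 + 274413)*(m + 376422) = (418752 + 274413)*(-178406 + 376422) = 693165*198016 = 137257760640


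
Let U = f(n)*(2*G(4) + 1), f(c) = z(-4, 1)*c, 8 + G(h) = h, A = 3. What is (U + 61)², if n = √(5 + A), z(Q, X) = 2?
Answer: 5289 - 3416*√2 ≈ 458.05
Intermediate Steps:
G(h) = -8 + h
n = 2*√2 (n = √(5 + 3) = √8 = 2*√2 ≈ 2.8284)
f(c) = 2*c
U = -28*√2 (U = (2*(2*√2))*(2*(-8 + 4) + 1) = (4*√2)*(2*(-4) + 1) = (4*√2)*(-8 + 1) = (4*√2)*(-7) = -28*√2 ≈ -39.598)
(U + 61)² = (-28*√2 + 61)² = (61 - 28*√2)²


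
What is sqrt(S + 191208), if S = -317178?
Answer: I*sqrt(125970) ≈ 354.92*I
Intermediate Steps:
sqrt(S + 191208) = sqrt(-317178 + 191208) = sqrt(-125970) = I*sqrt(125970)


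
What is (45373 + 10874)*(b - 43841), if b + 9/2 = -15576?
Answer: -6684562221/2 ≈ -3.3423e+9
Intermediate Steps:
b = -31161/2 (b = -9/2 - 15576 = -31161/2 ≈ -15581.)
(45373 + 10874)*(b - 43841) = (45373 + 10874)*(-31161/2 - 43841) = 56247*(-118843/2) = -6684562221/2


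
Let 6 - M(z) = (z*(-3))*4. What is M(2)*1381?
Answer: 41430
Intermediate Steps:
M(z) = 6 + 12*z (M(z) = 6 - z*(-3)*4 = 6 - (-3*z)*4 = 6 - (-12)*z = 6 + 12*z)
M(2)*1381 = (6 + 12*2)*1381 = (6 + 24)*1381 = 30*1381 = 41430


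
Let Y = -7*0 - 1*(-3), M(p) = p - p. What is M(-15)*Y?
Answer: 0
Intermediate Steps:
M(p) = 0
Y = 3 (Y = 0 + 3 = 3)
M(-15)*Y = 0*3 = 0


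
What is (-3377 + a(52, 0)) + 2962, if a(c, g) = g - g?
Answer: -415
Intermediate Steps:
a(c, g) = 0
(-3377 + a(52, 0)) + 2962 = (-3377 + 0) + 2962 = -3377 + 2962 = -415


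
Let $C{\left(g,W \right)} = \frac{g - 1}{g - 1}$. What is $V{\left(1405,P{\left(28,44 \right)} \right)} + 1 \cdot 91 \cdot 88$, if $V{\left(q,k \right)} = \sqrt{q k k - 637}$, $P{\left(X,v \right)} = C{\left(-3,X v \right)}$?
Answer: $8008 + 16 \sqrt{3} \approx 8035.7$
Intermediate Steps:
$C{\left(g,W \right)} = 1$ ($C{\left(g,W \right)} = \frac{-1 + g}{-1 + g} = 1$)
$P{\left(X,v \right)} = 1$
$V{\left(q,k \right)} = \sqrt{-637 + q k^{2}}$ ($V{\left(q,k \right)} = \sqrt{k q k - 637} = \sqrt{q k^{2} - 637} = \sqrt{-637 + q k^{2}}$)
$V{\left(1405,P{\left(28,44 \right)} \right)} + 1 \cdot 91 \cdot 88 = \sqrt{-637 + 1405 \cdot 1^{2}} + 1 \cdot 91 \cdot 88 = \sqrt{-637 + 1405 \cdot 1} + 91 \cdot 88 = \sqrt{-637 + 1405} + 8008 = \sqrt{768} + 8008 = 16 \sqrt{3} + 8008 = 8008 + 16 \sqrt{3}$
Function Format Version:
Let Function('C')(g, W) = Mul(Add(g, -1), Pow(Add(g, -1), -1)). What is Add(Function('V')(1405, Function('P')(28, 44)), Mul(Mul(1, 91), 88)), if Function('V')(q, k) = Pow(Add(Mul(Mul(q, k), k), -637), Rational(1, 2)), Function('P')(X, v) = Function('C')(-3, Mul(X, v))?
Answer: Add(8008, Mul(16, Pow(3, Rational(1, 2)))) ≈ 8035.7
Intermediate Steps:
Function('C')(g, W) = 1 (Function('C')(g, W) = Mul(Add(-1, g), Pow(Add(-1, g), -1)) = 1)
Function('P')(X, v) = 1
Function('V')(q, k) = Pow(Add(-637, Mul(q, Pow(k, 2))), Rational(1, 2)) (Function('V')(q, k) = Pow(Add(Mul(Mul(k, q), k), -637), Rational(1, 2)) = Pow(Add(Mul(q, Pow(k, 2)), -637), Rational(1, 2)) = Pow(Add(-637, Mul(q, Pow(k, 2))), Rational(1, 2)))
Add(Function('V')(1405, Function('P')(28, 44)), Mul(Mul(1, 91), 88)) = Add(Pow(Add(-637, Mul(1405, Pow(1, 2))), Rational(1, 2)), Mul(Mul(1, 91), 88)) = Add(Pow(Add(-637, Mul(1405, 1)), Rational(1, 2)), Mul(91, 88)) = Add(Pow(Add(-637, 1405), Rational(1, 2)), 8008) = Add(Pow(768, Rational(1, 2)), 8008) = Add(Mul(16, Pow(3, Rational(1, 2))), 8008) = Add(8008, Mul(16, Pow(3, Rational(1, 2))))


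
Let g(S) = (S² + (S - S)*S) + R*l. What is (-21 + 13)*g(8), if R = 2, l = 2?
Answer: -544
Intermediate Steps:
g(S) = 4 + S² (g(S) = (S² + (S - S)*S) + 2*2 = (S² + 0*S) + 4 = (S² + 0) + 4 = S² + 4 = 4 + S²)
(-21 + 13)*g(8) = (-21 + 13)*(4 + 8²) = -8*(4 + 64) = -8*68 = -544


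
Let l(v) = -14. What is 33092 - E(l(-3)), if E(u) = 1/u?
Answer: 463289/14 ≈ 33092.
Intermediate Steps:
33092 - E(l(-3)) = 33092 - 1/(-14) = 33092 - 1*(-1/14) = 33092 + 1/14 = 463289/14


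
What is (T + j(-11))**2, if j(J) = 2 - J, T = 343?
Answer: 126736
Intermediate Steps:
(T + j(-11))**2 = (343 + (2 - 1*(-11)))**2 = (343 + (2 + 11))**2 = (343 + 13)**2 = 356**2 = 126736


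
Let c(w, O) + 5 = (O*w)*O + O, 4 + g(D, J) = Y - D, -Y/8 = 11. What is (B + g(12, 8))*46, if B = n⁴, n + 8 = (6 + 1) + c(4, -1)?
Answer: -1058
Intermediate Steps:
Y = -88 (Y = -8*11 = -88)
g(D, J) = -92 - D (g(D, J) = -4 + (-88 - D) = -92 - D)
c(w, O) = -5 + O + w*O² (c(w, O) = -5 + ((O*w)*O + O) = -5 + (w*O² + O) = -5 + (O + w*O²) = -5 + O + w*O²)
n = -3 (n = -8 + ((6 + 1) + (-5 - 1 + 4*(-1)²)) = -8 + (7 + (-5 - 1 + 4*1)) = -8 + (7 + (-5 - 1 + 4)) = -8 + (7 - 2) = -8 + 5 = -3)
B = 81 (B = (-3)⁴ = 81)
(B + g(12, 8))*46 = (81 + (-92 - 1*12))*46 = (81 + (-92 - 12))*46 = (81 - 104)*46 = -23*46 = -1058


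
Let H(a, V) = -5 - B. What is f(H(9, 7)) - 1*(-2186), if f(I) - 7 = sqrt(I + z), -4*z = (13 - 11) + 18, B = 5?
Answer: 2193 + I*sqrt(15) ≈ 2193.0 + 3.873*I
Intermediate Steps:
H(a, V) = -10 (H(a, V) = -5 - 1*5 = -5 - 5 = -10)
z = -5 (z = -((13 - 11) + 18)/4 = -(2 + 18)/4 = -1/4*20 = -5)
f(I) = 7 + sqrt(-5 + I) (f(I) = 7 + sqrt(I - 5) = 7 + sqrt(-5 + I))
f(H(9, 7)) - 1*(-2186) = (7 + sqrt(-5 - 10)) - 1*(-2186) = (7 + sqrt(-15)) + 2186 = (7 + I*sqrt(15)) + 2186 = 2193 + I*sqrt(15)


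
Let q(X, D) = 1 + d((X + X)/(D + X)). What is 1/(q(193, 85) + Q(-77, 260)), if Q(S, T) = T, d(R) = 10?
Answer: 1/271 ≈ 0.0036900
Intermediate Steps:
q(X, D) = 11 (q(X, D) = 1 + 10 = 11)
1/(q(193, 85) + Q(-77, 260)) = 1/(11 + 260) = 1/271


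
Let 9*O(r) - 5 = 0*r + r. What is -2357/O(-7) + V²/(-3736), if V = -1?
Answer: 39625883/3736 ≈ 10607.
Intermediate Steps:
O(r) = 5/9 + r/9 (O(r) = 5/9 + (0*r + r)/9 = 5/9 + (0 + r)/9 = 5/9 + r/9)
-2357/O(-7) + V²/(-3736) = -2357/(5/9 + (⅑)*(-7)) + (-1)²/(-3736) = -2357/(5/9 - 7/9) + 1*(-1/3736) = -2357/(-2/9) - 1/3736 = -2357*(-9/2) - 1/3736 = 21213/2 - 1/3736 = 39625883/3736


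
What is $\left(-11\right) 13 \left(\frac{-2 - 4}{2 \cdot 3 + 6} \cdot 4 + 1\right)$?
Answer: $143$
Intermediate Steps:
$\left(-11\right) 13 \left(\frac{-2 - 4}{2 \cdot 3 + 6} \cdot 4 + 1\right) = - 143 \left(- \frac{6}{6 + 6} \cdot 4 + 1\right) = - 143 \left(- \frac{6}{12} \cdot 4 + 1\right) = - 143 \left(\left(-6\right) \frac{1}{12} \cdot 4 + 1\right) = - 143 \left(\left(- \frac{1}{2}\right) 4 + 1\right) = - 143 \left(-2 + 1\right) = \left(-143\right) \left(-1\right) = 143$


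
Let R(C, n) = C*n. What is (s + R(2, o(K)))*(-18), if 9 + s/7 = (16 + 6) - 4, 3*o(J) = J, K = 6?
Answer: -1206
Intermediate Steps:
o(J) = J/3
s = 63 (s = -63 + 7*((16 + 6) - 4) = -63 + 7*(22 - 4) = -63 + 7*18 = -63 + 126 = 63)
(s + R(2, o(K)))*(-18) = (63 + 2*((⅓)*6))*(-18) = (63 + 2*2)*(-18) = (63 + 4)*(-18) = 67*(-18) = -1206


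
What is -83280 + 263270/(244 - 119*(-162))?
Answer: -812764445/9761 ≈ -83267.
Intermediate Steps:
-83280 + 263270/(244 - 119*(-162)) = -83280 + 263270/(244 + 19278) = -83280 + 263270/19522 = -83280 + 263270*(1/19522) = -83280 + 131635/9761 = -812764445/9761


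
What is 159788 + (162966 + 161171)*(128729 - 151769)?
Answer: -7467956692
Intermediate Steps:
159788 + (162966 + 161171)*(128729 - 151769) = 159788 + 324137*(-23040) = 159788 - 7468116480 = -7467956692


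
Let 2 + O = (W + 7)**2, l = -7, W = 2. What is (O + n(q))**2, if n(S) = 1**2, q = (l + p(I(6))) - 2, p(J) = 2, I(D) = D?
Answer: 6400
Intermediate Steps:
q = -7 (q = (-7 + 2) - 2 = -5 - 2 = -7)
n(S) = 1
O = 79 (O = -2 + (2 + 7)**2 = -2 + 9**2 = -2 + 81 = 79)
(O + n(q))**2 = (79 + 1)**2 = 80**2 = 6400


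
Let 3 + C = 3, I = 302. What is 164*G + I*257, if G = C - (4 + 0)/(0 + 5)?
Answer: 387414/5 ≈ 77483.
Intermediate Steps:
C = 0 (C = -3 + 3 = 0)
G = -⅘ (G = 0 - (4 + 0)/(0 + 5) = 0 - 4/5 = 0 - 1*⅘ = 0 - ⅘ = -⅘ ≈ -0.80000)
164*G + I*257 = 164*(-⅘) + 302*257 = -656/5 + 77614 = 387414/5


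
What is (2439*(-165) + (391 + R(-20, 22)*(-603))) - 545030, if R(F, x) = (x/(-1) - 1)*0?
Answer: -947074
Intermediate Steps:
R(F, x) = 0 (R(F, x) = (x*(-1) - 1)*0 = (-x - 1)*0 = (-1 - x)*0 = 0)
(2439*(-165) + (391 + R(-20, 22)*(-603))) - 545030 = (2439*(-165) + (391 + 0*(-603))) - 545030 = (-402435 + (391 + 0)) - 545030 = (-402435 + 391) - 545030 = -402044 - 545030 = -947074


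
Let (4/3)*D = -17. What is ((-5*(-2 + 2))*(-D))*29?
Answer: 0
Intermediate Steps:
D = -51/4 (D = (¾)*(-17) = -51/4 ≈ -12.750)
((-5*(-2 + 2))*(-D))*29 = ((-5*(-2 + 2))*(-1*(-51/4)))*29 = (-5*0*(51/4))*29 = (0*(51/4))*29 = 0*29 = 0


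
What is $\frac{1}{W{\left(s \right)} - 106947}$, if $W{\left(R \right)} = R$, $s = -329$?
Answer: $- \frac{1}{107276} \approx -9.3218 \cdot 10^{-6}$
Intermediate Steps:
$\frac{1}{W{\left(s \right)} - 106947} = \frac{1}{-329 - 106947} = \frac{1}{-107276} = - \frac{1}{107276}$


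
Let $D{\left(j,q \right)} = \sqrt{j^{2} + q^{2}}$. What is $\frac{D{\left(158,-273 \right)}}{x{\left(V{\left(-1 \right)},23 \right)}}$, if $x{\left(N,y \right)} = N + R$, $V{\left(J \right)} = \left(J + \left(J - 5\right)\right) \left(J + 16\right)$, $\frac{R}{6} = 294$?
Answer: $\frac{\sqrt{99493}}{1659} \approx 0.19013$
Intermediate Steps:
$R = 1764$ ($R = 6 \cdot 294 = 1764$)
$V{\left(J \right)} = \left(-5 + 2 J\right) \left(16 + J\right)$ ($V{\left(J \right)} = \left(J + \left(J - 5\right)\right) \left(16 + J\right) = \left(J + \left(-5 + J\right)\right) \left(16 + J\right) = \left(-5 + 2 J\right) \left(16 + J\right)$)
$x{\left(N,y \right)} = 1764 + N$ ($x{\left(N,y \right)} = N + 1764 = 1764 + N$)
$\frac{D{\left(158,-273 \right)}}{x{\left(V{\left(-1 \right)},23 \right)}} = \frac{\sqrt{158^{2} + \left(-273\right)^{2}}}{1764 + \left(-80 + 2 \left(-1\right)^{2} + 27 \left(-1\right)\right)} = \frac{\sqrt{24964 + 74529}}{1764 - 105} = \frac{\sqrt{99493}}{1764 - 105} = \frac{\sqrt{99493}}{1659}$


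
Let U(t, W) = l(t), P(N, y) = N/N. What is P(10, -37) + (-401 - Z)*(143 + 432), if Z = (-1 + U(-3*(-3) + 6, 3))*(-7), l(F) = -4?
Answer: -250699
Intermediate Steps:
P(N, y) = 1
U(t, W) = -4
Z = 35 (Z = (-1 - 4)*(-7) = -5*(-7) = 35)
P(10, -37) + (-401 - Z)*(143 + 432) = 1 + (-401 - 1*35)*(143 + 432) = 1 + (-401 - 35)*575 = 1 - 436*575 = 1 - 250700 = -250699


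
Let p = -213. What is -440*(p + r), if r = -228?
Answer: 194040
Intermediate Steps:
-440*(p + r) = -440*(-213 - 228) = -440*(-441) = 194040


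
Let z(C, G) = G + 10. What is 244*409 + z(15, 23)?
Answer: 99829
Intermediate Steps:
z(C, G) = 10 + G
244*409 + z(15, 23) = 244*409 + (10 + 23) = 99796 + 33 = 99829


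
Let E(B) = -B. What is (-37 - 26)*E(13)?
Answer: 819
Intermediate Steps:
(-37 - 26)*E(13) = (-37 - 26)*(-1*13) = -63*(-13) = 819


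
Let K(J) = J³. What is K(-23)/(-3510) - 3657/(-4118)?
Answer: 15734944/3613545 ≈ 4.3544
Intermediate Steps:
K(-23)/(-3510) - 3657/(-4118) = (-23)³/(-3510) - 3657/(-4118) = -12167*(-1/3510) - 3657*(-1/4118) = 12167/3510 + 3657/4118 = 15734944/3613545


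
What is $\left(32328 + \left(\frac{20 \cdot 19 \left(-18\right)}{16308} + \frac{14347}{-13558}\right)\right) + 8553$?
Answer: $\frac{251072787683}{6141774} \approx 40880.0$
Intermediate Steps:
$\left(32328 + \left(\frac{20 \cdot 19 \left(-18\right)}{16308} + \frac{14347}{-13558}\right)\right) + 8553 = \left(32328 + \left(380 \left(-18\right) \frac{1}{16308} + 14347 \left(- \frac{1}{13558}\right)\right)\right) + 8553 = \left(32328 - \frac{9075211}{6141774}\right) + 8553 = \frac{198542194661}{6141774} + 8553 = \frac{251072787683}{6141774}$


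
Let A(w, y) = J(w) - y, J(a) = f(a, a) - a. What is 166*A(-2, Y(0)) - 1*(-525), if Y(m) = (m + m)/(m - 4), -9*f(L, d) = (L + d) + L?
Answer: 2903/3 ≈ 967.67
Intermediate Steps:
f(L, d) = -2*L/9 - d/9 (f(L, d) = -((L + d) + L)/9 = -(d + 2*L)/9 = -2*L/9 - d/9)
J(a) = -4*a/3 (J(a) = (-2*a/9 - a/9) - a = -a/3 - a = -4*a/3)
Y(m) = 2*m/(-4 + m) (Y(m) = (2*m)/(-4 + m) = 2*m/(-4 + m))
A(w, y) = -y - 4*w/3 (A(w, y) = -4*w/3 - y = -y - 4*w/3)
166*A(-2, Y(0)) - 1*(-525) = 166*(-2*0/(-4 + 0) - 4/3*(-2)) - 1*(-525) = 166*(-2*0/(-4) + 8/3) + 525 = 166*(-2*0*(-1)/4 + 8/3) + 525 = 166*(-1*0 + 8/3) + 525 = 166*(0 + 8/3) + 525 = 166*(8/3) + 525 = 1328/3 + 525 = 2903/3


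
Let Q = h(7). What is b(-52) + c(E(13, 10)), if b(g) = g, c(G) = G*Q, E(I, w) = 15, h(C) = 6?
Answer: 38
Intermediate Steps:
Q = 6
c(G) = 6*G (c(G) = G*6 = 6*G)
b(-52) + c(E(13, 10)) = -52 + 6*15 = -52 + 90 = 38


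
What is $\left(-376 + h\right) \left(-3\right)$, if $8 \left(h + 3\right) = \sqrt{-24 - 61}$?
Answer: $1137 - \frac{3 i \sqrt{85}}{8} \approx 1137.0 - 3.4573 i$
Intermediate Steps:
$h = -3 + \frac{i \sqrt{85}}{8}$ ($h = -3 + \frac{\sqrt{-24 - 61}}{8} = -3 + \frac{\sqrt{-85}}{8} = -3 + \frac{i \sqrt{85}}{8} \approx -3.0 + 1.1524 i$)
$\left(-376 + h\right) \left(-3\right) = \left(-376 - \left(3 - \frac{i \sqrt{85}}{8}\right)\right) \left(-3\right) = \left(-379 + \frac{i \sqrt{85}}{8}\right) \left(-3\right) = 1137 - \frac{3 i \sqrt{85}}{8}$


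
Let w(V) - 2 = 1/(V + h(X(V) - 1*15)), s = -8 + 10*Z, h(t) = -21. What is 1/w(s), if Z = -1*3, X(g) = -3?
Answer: 59/117 ≈ 0.50427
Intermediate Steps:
Z = -3
s = -38 (s = -8 + 10*(-3) = -8 - 30 = -38)
w(V) = 2 + 1/(-21 + V) (w(V) = 2 + 1/(V - 21) = 2 + 1/(-21 + V))
1/w(s) = 1/((-41 + 2*(-38))/(-21 - 38)) = 1/((-41 - 76)/(-59)) = 1/(-1/59*(-117)) = 1/(117/59) = 59/117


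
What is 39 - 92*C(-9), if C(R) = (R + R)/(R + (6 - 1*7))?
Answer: -633/5 ≈ -126.60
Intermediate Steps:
C(R) = 2*R/(-1 + R) (C(R) = (2*R)/(R + (6 - 7)) = (2*R)/(R - 1) = (2*R)/(-1 + R) = 2*R/(-1 + R))
39 - 92*C(-9) = 39 - 184*(-9)/(-1 - 9) = 39 - 184*(-9)/(-10) = 39 - 184*(-9)*(-1)/10 = 39 - 92*9/5 = 39 - 828/5 = -633/5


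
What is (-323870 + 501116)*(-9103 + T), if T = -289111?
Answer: -52857238644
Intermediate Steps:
(-323870 + 501116)*(-9103 + T) = (-323870 + 501116)*(-9103 - 289111) = 177246*(-298214) = -52857238644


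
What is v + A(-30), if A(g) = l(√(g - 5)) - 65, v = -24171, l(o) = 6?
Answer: -24230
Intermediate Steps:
A(g) = -59 (A(g) = 6 - 65 = -59)
v + A(-30) = -24171 - 59 = -24230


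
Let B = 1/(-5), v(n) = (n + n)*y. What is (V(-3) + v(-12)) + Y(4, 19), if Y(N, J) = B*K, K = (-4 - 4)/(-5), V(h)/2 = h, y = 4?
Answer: -2558/25 ≈ -102.32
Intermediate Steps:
v(n) = 8*n (v(n) = (n + n)*4 = (2*n)*4 = 8*n)
B = -⅕ ≈ -0.20000
V(h) = 2*h
K = 8/5 (K = -8*(-⅕) = 8/5 ≈ 1.6000)
Y(N, J) = -8/25 (Y(N, J) = -⅕*8/5 = -8/25)
(V(-3) + v(-12)) + Y(4, 19) = (2*(-3) + 8*(-12)) - 8/25 = (-6 - 96) - 8/25 = -102 - 8/25 = -2558/25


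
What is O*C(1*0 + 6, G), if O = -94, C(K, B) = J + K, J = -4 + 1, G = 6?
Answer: -282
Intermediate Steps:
J = -3
C(K, B) = -3 + K
O*C(1*0 + 6, G) = -94*(-3 + (1*0 + 6)) = -94*(-3 + (0 + 6)) = -94*(-3 + 6) = -94*3 = -282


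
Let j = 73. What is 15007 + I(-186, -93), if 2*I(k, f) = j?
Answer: 30087/2 ≈ 15044.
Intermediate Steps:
I(k, f) = 73/2 (I(k, f) = (1/2)*73 = 73/2)
15007 + I(-186, -93) = 15007 + 73/2 = 30087/2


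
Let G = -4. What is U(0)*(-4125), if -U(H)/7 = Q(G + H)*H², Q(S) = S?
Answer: 0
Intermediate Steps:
U(H) = -7*H²*(-4 + H) (U(H) = -7*(-4 + H)*H² = -7*H²*(-4 + H))
U(0)*(-4125) = (7*0²*(4 - 1*0))*(-4125) = (7*0*(4 + 0))*(-4125) = (7*0*4)*(-4125) = 0*(-4125) = 0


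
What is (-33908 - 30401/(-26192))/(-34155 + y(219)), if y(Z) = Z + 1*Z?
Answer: 888087935/883115664 ≈ 1.0056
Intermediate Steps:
y(Z) = 2*Z (y(Z) = Z + Z = 2*Z)
(-33908 - 30401/(-26192))/(-34155 + y(219)) = (-33908 - 30401/(-26192))/(-34155 + 2*219) = (-33908 - 30401*(-1/26192))/(-34155 + 438) = (-33908 + 30401/26192)/(-33717) = -888087935/26192*(-1/33717) = 888087935/883115664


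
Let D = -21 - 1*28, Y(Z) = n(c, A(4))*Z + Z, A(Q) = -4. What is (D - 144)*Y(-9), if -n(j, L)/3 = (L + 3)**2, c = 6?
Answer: -3474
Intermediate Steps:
n(j, L) = -3*(3 + L)**2 (n(j, L) = -3*(L + 3)**2 = -3*(3 + L)**2)
Y(Z) = -2*Z (Y(Z) = (-3*(3 - 4)**2)*Z + Z = (-3*(-1)**2)*Z + Z = (-3*1)*Z + Z = -3*Z + Z = -2*Z)
D = -49 (D = -21 - 28 = -49)
(D - 144)*Y(-9) = (-49 - 144)*(-2*(-9)) = -193*18 = -3474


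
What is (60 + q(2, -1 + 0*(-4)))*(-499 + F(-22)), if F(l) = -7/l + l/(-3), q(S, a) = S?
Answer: -1005299/33 ≈ -30464.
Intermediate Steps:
F(l) = -7/l - l/3 (F(l) = -7/l + l*(-⅓) = -7/l - l/3)
(60 + q(2, -1 + 0*(-4)))*(-499 + F(-22)) = (60 + 2)*(-499 + (-7/(-22) - ⅓*(-22))) = 62*(-499 + (-7*(-1/22) + 22/3)) = 62*(-499 + (7/22 + 22/3)) = 62*(-499 + 505/66) = 62*(-32429/66) = -1005299/33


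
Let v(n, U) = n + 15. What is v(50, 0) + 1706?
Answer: 1771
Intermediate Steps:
v(n, U) = 15 + n
v(50, 0) + 1706 = (15 + 50) + 1706 = 65 + 1706 = 1771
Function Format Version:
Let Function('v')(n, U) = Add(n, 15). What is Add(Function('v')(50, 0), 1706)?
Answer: 1771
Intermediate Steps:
Function('v')(n, U) = Add(15, n)
Add(Function('v')(50, 0), 1706) = Add(Add(15, 50), 1706) = Add(65, 1706) = 1771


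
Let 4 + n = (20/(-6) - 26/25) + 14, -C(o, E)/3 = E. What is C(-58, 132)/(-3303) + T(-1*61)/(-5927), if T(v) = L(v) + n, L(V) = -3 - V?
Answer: 17807776/163140675 ≈ 0.10916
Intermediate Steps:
C(o, E) = -3*E
n = 422/75 (n = -4 + ((20/(-6) - 26/25) + 14) = -4 + ((20*(-1/6) - 26*1/25) + 14) = -4 + ((-10/3 - 26/25) + 14) = -4 + (-328/75 + 14) = -4 + 722/75 = 422/75 ≈ 5.6267)
T(v) = 197/75 - v (T(v) = (-3 - v) + 422/75 = 197/75 - v)
C(-58, 132)/(-3303) + T(-1*61)/(-5927) = -3*132/(-3303) + (197/75 - (-1)*61)/(-5927) = -396*(-1/3303) + (197/75 - 1*(-61))*(-1/5927) = 44/367 + (197/75 + 61)*(-1/5927) = 44/367 + (4772/75)*(-1/5927) = 44/367 - 4772/444525 = 17807776/163140675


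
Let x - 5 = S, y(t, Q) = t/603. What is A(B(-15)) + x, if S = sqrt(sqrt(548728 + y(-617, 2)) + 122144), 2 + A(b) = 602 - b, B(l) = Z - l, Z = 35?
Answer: 555 + sqrt(4934739744 + 201*sqrt(22169118589))/201 ≈ 905.55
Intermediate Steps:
y(t, Q) = t/603 (y(t, Q) = t*(1/603) = t/603)
B(l) = 35 - l
A(b) = 600 - b (A(b) = -2 + (602 - b) = 600 - b)
S = sqrt(122144 + sqrt(22169118589)/201) (S = sqrt(sqrt(548728 + (1/603)*(-617)) + 122144) = sqrt(sqrt(548728 - 617/603) + 122144) = sqrt(sqrt(330882367/603) + 122144) = sqrt(sqrt(22169118589)/201 + 122144) = sqrt(122144 + sqrt(22169118589)/201) ≈ 350.55)
x = 5 + sqrt(4934739744 + 201*sqrt(22169118589))/201 ≈ 355.55
A(B(-15)) + x = (600 - (35 - 1*(-15))) + (5 + sqrt(4934739744 + 201*sqrt(22169118589))/201) = (600 - (35 + 15)) + (5 + sqrt(4934739744 + 201*sqrt(22169118589))/201) = (600 - 1*50) + (5 + sqrt(4934739744 + 201*sqrt(22169118589))/201) = (600 - 50) + (5 + sqrt(4934739744 + 201*sqrt(22169118589))/201) = 550 + (5 + sqrt(4934739744 + 201*sqrt(22169118589))/201) = 555 + sqrt(4934739744 + 201*sqrt(22169118589))/201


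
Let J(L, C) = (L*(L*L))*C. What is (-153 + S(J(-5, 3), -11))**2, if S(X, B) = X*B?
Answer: 15776784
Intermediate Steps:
J(L, C) = C*L**3 (J(L, C) = (L*L**2)*C = L**3*C = C*L**3)
S(X, B) = B*X
(-153 + S(J(-5, 3), -11))**2 = (-153 - 33*(-5)**3)**2 = (-153 - 33*(-125))**2 = (-153 - 11*(-375))**2 = (-153 + 4125)**2 = 3972**2 = 15776784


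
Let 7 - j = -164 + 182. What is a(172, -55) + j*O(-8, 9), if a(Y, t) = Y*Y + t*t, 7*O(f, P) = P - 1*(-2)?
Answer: 228142/7 ≈ 32592.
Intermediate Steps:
O(f, P) = 2/7 + P/7 (O(f, P) = (P - 1*(-2))/7 = (P + 2)/7 = (2 + P)/7 = 2/7 + P/7)
j = -11 (j = 7 - (-164 + 182) = 7 - 1*18 = 7 - 18 = -11)
a(Y, t) = Y**2 + t**2
a(172, -55) + j*O(-8, 9) = (172**2 + (-55)**2) - 11*(2/7 + (1/7)*9) = (29584 + 3025) - 11*(2/7 + 9/7) = 32609 - 11*11/7 = 32609 - 121/7 = 228142/7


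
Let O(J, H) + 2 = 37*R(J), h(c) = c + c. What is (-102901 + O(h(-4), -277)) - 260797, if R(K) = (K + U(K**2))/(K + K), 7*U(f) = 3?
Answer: -40732439/112 ≈ -3.6368e+5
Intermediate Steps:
h(c) = 2*c
U(f) = 3/7 (U(f) = (1/7)*3 = 3/7)
R(K) = (3/7 + K)/(2*K) (R(K) = (K + 3/7)/(K + K) = (3/7 + K)/((2*K)) = (3/7 + K)*(1/(2*K)) = (3/7 + K)/(2*K))
O(J, H) = -2 + 37*(3 + 7*J)/(14*J) (O(J, H) = -2 + 37*((3 + 7*J)/(14*J)) = -2 + 37*(3 + 7*J)/(14*J))
(-102901 + O(h(-4), -277)) - 260797 = (-102901 + 3*(37 + 77*(2*(-4)))/(14*((2*(-4))))) - 260797 = (-102901 + (3/14)*(37 + 77*(-8))/(-8)) - 260797 = (-102901 + (3/14)*(-1/8)*(37 - 616)) - 260797 = (-102901 + (3/14)*(-1/8)*(-579)) - 260797 = (-102901 + 1737/112) - 260797 = -11523175/112 - 260797 = -40732439/112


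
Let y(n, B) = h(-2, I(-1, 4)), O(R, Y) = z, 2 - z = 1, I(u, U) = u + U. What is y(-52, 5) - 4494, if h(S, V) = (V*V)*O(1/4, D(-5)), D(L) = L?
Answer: -4485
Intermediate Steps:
I(u, U) = U + u
z = 1 (z = 2 - 1*1 = 2 - 1 = 1)
O(R, Y) = 1
h(S, V) = V² (h(S, V) = (V*V)*1 = V²*1 = V²)
y(n, B) = 9 (y(n, B) = (4 - 1)² = 3² = 9)
y(-52, 5) - 4494 = 9 - 4494 = -4485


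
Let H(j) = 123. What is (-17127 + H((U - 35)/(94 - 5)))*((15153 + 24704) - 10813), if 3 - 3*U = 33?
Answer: -493864176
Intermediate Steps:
U = -10 (U = 1 - ⅓*33 = 1 - 11 = -10)
(-17127 + H((U - 35)/(94 - 5)))*((15153 + 24704) - 10813) = (-17127 + 123)*((15153 + 24704) - 10813) = -17004*(39857 - 10813) = -17004*29044 = -493864176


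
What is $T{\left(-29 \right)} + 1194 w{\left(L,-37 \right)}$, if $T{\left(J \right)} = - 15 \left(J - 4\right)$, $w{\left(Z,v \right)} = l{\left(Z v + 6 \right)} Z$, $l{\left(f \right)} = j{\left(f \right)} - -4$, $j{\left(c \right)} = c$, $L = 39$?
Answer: $-66728583$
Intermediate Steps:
$l{\left(f \right)} = 4 + f$ ($l{\left(f \right)} = f - -4 = f + 4 = 4 + f$)
$w{\left(Z,v \right)} = Z \left(10 + Z v\right)$ ($w{\left(Z,v \right)} = \left(4 + \left(Z v + 6\right)\right) Z = \left(4 + \left(6 + Z v\right)\right) Z = \left(10 + Z v\right) Z = Z \left(10 + Z v\right)$)
$T{\left(J \right)} = 60 - 15 J$ ($T{\left(J \right)} = - 15 \left(-4 + J\right) = 60 - 15 J$)
$T{\left(-29 \right)} + 1194 w{\left(L,-37 \right)} = \left(60 - -435\right) + 1194 \cdot 39 \left(10 + 39 \left(-37\right)\right) = \left(60 + 435\right) + 1194 \cdot 39 \left(10 - 1443\right) = 495 + 1194 \cdot 39 \left(-1433\right) = 495 + 1194 \left(-55887\right) = 495 - 66729078 = -66728583$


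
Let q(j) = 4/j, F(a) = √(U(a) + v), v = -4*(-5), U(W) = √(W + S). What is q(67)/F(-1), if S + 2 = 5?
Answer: 4/(67*√(20 + √2)) ≈ 0.012901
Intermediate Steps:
S = 3 (S = -2 + 5 = 3)
U(W) = √(3 + W) (U(W) = √(W + 3) = √(3 + W))
v = 20
F(a) = √(20 + √(3 + a)) (F(a) = √(√(3 + a) + 20) = √(20 + √(3 + a)))
q(67)/F(-1) = (4/67)/(√(20 + √(3 - 1))) = (4*(1/67))/(√(20 + √2)) = (4/67)/√(20 + √2) = 4/(67*√(20 + √2))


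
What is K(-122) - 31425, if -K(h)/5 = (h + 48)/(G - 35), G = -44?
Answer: -2482945/79 ≈ -31430.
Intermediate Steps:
K(h) = 240/79 + 5*h/79 (K(h) = -5*(h + 48)/(-44 - 35) = -5*(48 + h)/(-79) = -5*(48 + h)*(-1)/79 = -5*(-48/79 - h/79) = 240/79 + 5*h/79)
K(-122) - 31425 = (240/79 + (5/79)*(-122)) - 31425 = (240/79 - 610/79) - 31425 = -370/79 - 31425 = -2482945/79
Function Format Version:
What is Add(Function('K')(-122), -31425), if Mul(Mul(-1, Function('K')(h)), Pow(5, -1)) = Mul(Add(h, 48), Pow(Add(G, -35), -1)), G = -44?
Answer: Rational(-2482945, 79) ≈ -31430.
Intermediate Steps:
Function('K')(h) = Add(Rational(240, 79), Mul(Rational(5, 79), h)) (Function('K')(h) = Mul(-5, Mul(Add(h, 48), Pow(Add(-44, -35), -1))) = Mul(-5, Mul(Add(48, h), Pow(-79, -1))) = Mul(-5, Mul(Add(48, h), Rational(-1, 79))) = Mul(-5, Add(Rational(-48, 79), Mul(Rational(-1, 79), h))) = Add(Rational(240, 79), Mul(Rational(5, 79), h)))
Add(Function('K')(-122), -31425) = Add(Add(Rational(240, 79), Mul(Rational(5, 79), -122)), -31425) = Add(Add(Rational(240, 79), Rational(-610, 79)), -31425) = Add(Rational(-370, 79), -31425) = Rational(-2482945, 79)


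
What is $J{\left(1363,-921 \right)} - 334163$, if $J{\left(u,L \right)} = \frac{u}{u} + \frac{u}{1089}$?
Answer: $- \frac{363901055}{1089} \approx -3.3416 \cdot 10^{5}$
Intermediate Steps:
$J{\left(u,L \right)} = 1 + \frac{u}{1089}$ ($J{\left(u,L \right)} = 1 + u \frac{1}{1089} = 1 + \frac{u}{1089}$)
$J{\left(1363,-921 \right)} - 334163 = \left(1 + \frac{1}{1089} \cdot 1363\right) - 334163 = \left(1 + \frac{1363}{1089}\right) - 334163 = \frac{2452}{1089} - 334163 = - \frac{363901055}{1089}$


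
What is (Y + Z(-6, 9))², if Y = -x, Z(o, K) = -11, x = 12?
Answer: 529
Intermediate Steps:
Y = -12 (Y = -1*12 = -12)
(Y + Z(-6, 9))² = (-12 - 11)² = (-23)² = 529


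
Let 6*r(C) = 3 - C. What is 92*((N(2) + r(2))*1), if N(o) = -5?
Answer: -1334/3 ≈ -444.67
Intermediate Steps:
r(C) = 1/2 - C/6 (r(C) = (3 - C)/6 = 1/2 - C/6)
92*((N(2) + r(2))*1) = 92*((-5 + (1/2 - 1/6*2))*1) = 92*((-5 + (1/2 - 1/3))*1) = 92*((-5 + 1/6)*1) = 92*(-29/6*1) = 92*(-29/6) = -1334/3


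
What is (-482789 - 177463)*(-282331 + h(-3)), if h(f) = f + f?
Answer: 186413568924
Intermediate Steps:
h(f) = 2*f
(-482789 - 177463)*(-282331 + h(-3)) = (-482789 - 177463)*(-282331 + 2*(-3)) = -660252*(-282331 - 6) = -660252*(-282337) = 186413568924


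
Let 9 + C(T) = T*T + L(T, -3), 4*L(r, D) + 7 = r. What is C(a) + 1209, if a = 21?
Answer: 3289/2 ≈ 1644.5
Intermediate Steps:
L(r, D) = -7/4 + r/4
C(T) = -43/4 + T² + T/4 (C(T) = -9 + (T*T + (-7/4 + T/4)) = -9 + (T² + (-7/4 + T/4)) = -9 + (-7/4 + T² + T/4) = -43/4 + T² + T/4)
C(a) + 1209 = (-43/4 + 21² + (¼)*21) + 1209 = (-43/4 + 441 + 21/4) + 1209 = 871/2 + 1209 = 3289/2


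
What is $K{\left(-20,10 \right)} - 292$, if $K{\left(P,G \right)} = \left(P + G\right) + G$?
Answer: $-292$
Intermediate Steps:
$K{\left(P,G \right)} = P + 2 G$ ($K{\left(P,G \right)} = \left(G + P\right) + G = P + 2 G$)
$K{\left(-20,10 \right)} - 292 = \left(-20 + 2 \cdot 10\right) - 292 = \left(-20 + 20\right) - 292 = 0 - 292 = -292$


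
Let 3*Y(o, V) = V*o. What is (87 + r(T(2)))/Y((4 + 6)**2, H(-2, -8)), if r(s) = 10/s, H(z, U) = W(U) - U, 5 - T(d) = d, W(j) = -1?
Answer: 271/700 ≈ 0.38714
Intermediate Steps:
T(d) = 5 - d
H(z, U) = -1 - U
Y(o, V) = V*o/3 (Y(o, V) = (V*o)/3 = V*o/3)
(87 + r(T(2)))/Y((4 + 6)**2, H(-2, -8)) = (87 + 10/(5 - 1*2))/(((-1 - 1*(-8))*(4 + 6)**2/3)) = (87 + 10/(5 - 2))/(((1/3)*(-1 + 8)*10**2)) = (87 + 10/3)/(((1/3)*7*100)) = (87 + 10*(1/3))/(700/3) = 3*(87 + 10/3)/700 = (3/700)*(271/3) = 271/700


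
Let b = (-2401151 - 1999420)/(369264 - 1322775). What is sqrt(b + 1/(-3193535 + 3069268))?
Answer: sqrt(352071626130304522)/276200353 ≈ 2.1483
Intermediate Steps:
b = 1466857/317837 (b = -4400571/(-953511) = -4400571*(-1/953511) = 1466857/317837 ≈ 4.6151)
sqrt(b + 1/(-3193535 + 3069268)) = sqrt(1466857/317837 + 1/(-3193535 + 3069268)) = sqrt(1466857/317837 + 1/(-124267)) = sqrt(1466857/317837 - 1/124267) = sqrt(14021661614/3038203883) = sqrt(352071626130304522)/276200353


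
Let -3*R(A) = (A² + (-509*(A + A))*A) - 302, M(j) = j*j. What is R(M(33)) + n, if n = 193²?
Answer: 1206193706/3 ≈ 4.0206e+8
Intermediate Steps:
M(j) = j²
R(A) = 302/3 + 339*A² (R(A) = -((A² + (-509*(A + A))*A) - 302)/3 = -((A² + (-1018*A)*A) - 302)/3 = -((A² - 1018*A²) - 302)/3 = -(-1017*A² - 302)/3 = -(-302 - 1017*A²)/3 = 302/3 + 339*A²)
n = 37249
R(M(33)) + n = (302/3 + 339*(33²)²) + 37249 = (302/3 + 339*1089²) + 37249 = (302/3 + 339*1185921) + 37249 = (302/3 + 402027219) + 37249 = 1206081959/3 + 37249 = 1206193706/3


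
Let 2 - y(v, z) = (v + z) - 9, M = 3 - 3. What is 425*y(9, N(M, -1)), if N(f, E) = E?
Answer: 1275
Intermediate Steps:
M = 0
y(v, z) = 11 - v - z (y(v, z) = 2 - ((v + z) - 9) = 2 - (-9 + v + z) = 2 + (9 - v - z) = 11 - v - z)
425*y(9, N(M, -1)) = 425*(11 - 1*9 - 1*(-1)) = 425*(11 - 9 + 1) = 425*3 = 1275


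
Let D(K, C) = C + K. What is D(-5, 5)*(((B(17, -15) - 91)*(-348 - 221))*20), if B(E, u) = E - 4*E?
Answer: 0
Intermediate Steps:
B(E, u) = -3*E
D(-5, 5)*(((B(17, -15) - 91)*(-348 - 221))*20) = (5 - 5)*(((-3*17 - 91)*(-348 - 221))*20) = 0*(((-51 - 91)*(-569))*20) = 0*(-142*(-569)*20) = 0*(80798*20) = 0*1615960 = 0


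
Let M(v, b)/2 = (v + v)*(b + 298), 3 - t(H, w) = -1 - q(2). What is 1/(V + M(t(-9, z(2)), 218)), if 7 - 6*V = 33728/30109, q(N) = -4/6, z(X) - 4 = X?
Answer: 180654/1243076555 ≈ 0.00014533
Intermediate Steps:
z(X) = 4 + X
q(N) = -⅔ (q(N) = -4*⅙ = -⅔)
t(H, w) = 10/3 (t(H, w) = 3 - (-1 - 1*(-⅔)) = 3 - (-1 + ⅔) = 3 - 1*(-⅓) = 3 + ⅓ = 10/3)
M(v, b) = 4*v*(298 + b) (M(v, b) = 2*((v + v)*(b + 298)) = 2*((2*v)*(298 + b)) = 2*(2*v*(298 + b)) = 4*v*(298 + b))
V = 177035/180654 (V = 7/6 - 16864/(3*30109) = 7/6 - ⅙*33728/30109 = 7/6 - 16864/90327 = 177035/180654 ≈ 0.97997)
1/(V + M(t(-9, z(2)), 218)) = 1/(177035/180654 + 4*(10/3)*(298 + 218)) = 1/(177035/180654 + 4*(10/3)*516) = 1/(177035/180654 + 6880) = 1/(1243076555/180654) = 180654/1243076555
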